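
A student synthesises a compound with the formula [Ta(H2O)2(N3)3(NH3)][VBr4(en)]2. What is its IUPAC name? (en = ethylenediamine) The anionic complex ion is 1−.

amminediaquatriazidotantalum(V) tetrabromo(ethylenediamine)vanadate(III)

The complex anion is given as 1−; its ligand charges sum to -4, so V = +3.
With 2 anions per cation, the cation must be 2×1 = 2+.
Cation: ligand charges sum to -3; for the ion to be 2+, Ta = +5.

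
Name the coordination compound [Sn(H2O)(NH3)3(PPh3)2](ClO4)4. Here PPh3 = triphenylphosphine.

The 4 perchlorate counter-ions carry a total charge of -4, so each complex ion is 4+.
Ligand charges: 3×ammine (neutral), 1×aqua (neutral), 2×triphenylphosphine (neutral); total 0. So Sn + (0) = 4+, giving Sn = +4.
Ligands are named alphabetically: ammine before aqua before triphenylphosphine.

triammineaquabis(triphenylphosphine)tin(IV) perchlorate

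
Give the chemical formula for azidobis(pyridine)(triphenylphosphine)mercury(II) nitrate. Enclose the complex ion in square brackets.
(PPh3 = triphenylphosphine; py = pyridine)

Ligands: 1 azido (N3, -1), 1 triphenylphosphine (PPh3, neutral), 2 pyridine (py, neutral). Ligand charge sum = -1.
Charge balance with nitrate (-1) requires 1 complex ion per 1 nitrate.

[Hg(N3)(PPh3)(py)2]NO3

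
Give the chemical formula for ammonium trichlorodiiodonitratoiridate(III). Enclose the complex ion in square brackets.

(NH4)3[IrCl3I2(NO3)]

Ligands: 1 nitrato (NO3, -1), 3 chloro (Cl, -1), 2 iodo (I, -1). Ligand charge sum = -6.
Charge balance with ammonium (+1) requires 1 complex ion per 3 ammonium.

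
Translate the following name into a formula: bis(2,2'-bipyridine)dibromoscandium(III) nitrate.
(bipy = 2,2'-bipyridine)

Ligands: 2 bromo (Br, -1), 2 2,2'-bipyridine (bipy, neutral). Ligand charge sum = -2.
With Sc in oxidation state +3, the complex ion is [Sc...]^1+.
Charge balance with nitrate (-1) requires 1 complex ion per 1 nitrate.

[Sc(bipy)2Br2]NO3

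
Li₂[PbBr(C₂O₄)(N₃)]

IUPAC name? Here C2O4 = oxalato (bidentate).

lithium azidobromooxalatoplumbate(II)

The 2 lithium counter-ions carry a total charge of +2, so each complex ion is 2−.
Ligand charges: 1×azido (-1 each), 1×oxalato (-2 each), 1×bromo (-1 each); total -4. So Pb + (-4) = 2−, giving Pb = +2.
The complex ion is anionic, so lead takes the -ate form plumbate(II).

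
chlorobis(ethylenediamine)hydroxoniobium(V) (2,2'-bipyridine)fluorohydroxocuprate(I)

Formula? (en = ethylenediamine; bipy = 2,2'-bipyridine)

Cation [Nb…]: ligand charges -2, Nb(V) ⇒ ion charge 3+.
Anion [Cu…]: ligand charges -2, Cu(I) ⇒ ion charge 1−.

[NbCl(en)2(OH)][Cu(bipy)F(OH)]3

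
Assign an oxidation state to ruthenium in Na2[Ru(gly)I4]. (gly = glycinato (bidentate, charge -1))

2 sodium outside the brackets (+1 each) → the complex ion is 2−.
Ligand charges: 4×I = -4; 1×gly = -1; sum -5.
Ru + (-5) = 2− ⇒ Ru is +3.

+3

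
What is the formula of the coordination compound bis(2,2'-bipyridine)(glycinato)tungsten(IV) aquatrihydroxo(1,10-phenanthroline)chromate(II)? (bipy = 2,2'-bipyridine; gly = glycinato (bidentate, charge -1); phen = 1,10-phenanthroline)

Cation [W…]: ligand charges -1, W(IV) ⇒ ion charge 3+.
Anion [Cr…]: ligand charges -3, Cr(II) ⇒ ion charge 1−.

[W(bipy)2(gly)][Cr(H2O)(OH)3(phen)]3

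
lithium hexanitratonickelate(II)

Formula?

Ligands: 6 nitrato (NO3, -1). Ligand charge sum = -6.
With Ni in oxidation state +2, the complex ion is [Ni...]^4−.
Charge balance with lithium (+1) requires 1 complex ion per 4 lithium.

Li4[Ni(NO3)6]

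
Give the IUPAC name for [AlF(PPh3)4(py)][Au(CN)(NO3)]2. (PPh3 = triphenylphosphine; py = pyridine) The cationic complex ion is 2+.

fluoro(pyridine)tetrakis(triphenylphosphine)aluminium(III) cyanonitratoaurate(I)

Both ions are complex: the cation is named first with the plain metal name, the anion second with the -ate form; each ion's ligands are alphabetised independently.
The complex cation is given as 2+; its ligand charges sum to -1, so Al = +3.
With 2 anions per cation, each anion must be 2/2 = 1−.
Anion: ligand charges sum to -2; for the ion to be 1−, Au = +1.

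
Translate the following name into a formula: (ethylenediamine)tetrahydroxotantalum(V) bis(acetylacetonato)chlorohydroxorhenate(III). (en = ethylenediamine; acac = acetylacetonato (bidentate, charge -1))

Cation [Ta…]: ligand charges -4, Ta(V) ⇒ ion charge 1+.
Anion [Re…]: ligand charges -4, Re(III) ⇒ ion charge 1−.
One 1+ cation balances one 1− anion.

[Ta(en)(OH)4][Re(acac)2Cl(OH)]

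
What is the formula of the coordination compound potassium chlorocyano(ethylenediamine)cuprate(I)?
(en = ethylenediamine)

K[CuCl(CN)(en)]

Ligands: 1 ethylenediamine (en, neutral), 1 chloro (Cl, -1), 1 cyano (CN, -1). Ligand charge sum = -2.
With Cu in oxidation state +1, the complex ion is [Cu...]^1−.
Charge balance with potassium (+1) requires 1 complex ion per 1 potassium.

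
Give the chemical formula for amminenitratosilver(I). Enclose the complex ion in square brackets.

Ligands: 1 nitrato (NO3, -1), 1 ammine (NH3, neutral). Ligand charge sum = -1.
With Ag in oxidation state +1, the complex ion is [Ag...].

[Ag(NH3)(NO3)]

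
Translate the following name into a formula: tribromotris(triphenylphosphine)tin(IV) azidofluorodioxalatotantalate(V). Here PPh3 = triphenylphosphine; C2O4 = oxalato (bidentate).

[SnBr3(PPh3)3][Ta(C2O4)2F(N3)]

Cation [Sn…]: ligand charges -3, Sn(IV) ⇒ ion charge 1+.
Anion [Ta…]: ligand charges -6, Ta(V) ⇒ ion charge 1−.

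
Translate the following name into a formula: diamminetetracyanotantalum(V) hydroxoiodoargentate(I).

Cation [Ta…]: ligand charges -4, Ta(V) ⇒ ion charge 1+.
Anion [Ag…]: ligand charges -2, Ag(I) ⇒ ion charge 1−.

[Ta(CN)4(NH3)2][AgI(OH)]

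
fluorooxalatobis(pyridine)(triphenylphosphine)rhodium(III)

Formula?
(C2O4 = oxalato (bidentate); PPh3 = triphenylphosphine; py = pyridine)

[Rh(C2O4)F(PPh3)(py)2]

Ligands: 1 oxalato (C2O4, -2), 1 triphenylphosphine (PPh3, neutral), 1 fluoro (F, -1), 2 pyridine (py, neutral). Ligand charge sum = -3.
With Rh in oxidation state +3, the complex ion is [Rh...].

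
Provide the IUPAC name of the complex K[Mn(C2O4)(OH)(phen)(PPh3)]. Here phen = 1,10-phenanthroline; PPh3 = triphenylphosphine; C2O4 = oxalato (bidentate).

The 1 potassium counter-ion carries a total charge of +1, so each complex ion is 1−.
Ligand charges: 1×hydroxo (-1 each), 1×1,10-phenanthroline (neutral), 1×triphenylphosphine (neutral), 1×oxalato (-2 each); total -3. So Mn + (-3) = 1−, giving Mn = +2.
The complex ion is anionic, so manganese takes the -ate form manganate(II).

potassium hydroxooxalato(1,10-phenanthroline)(triphenylphosphine)manganate(II)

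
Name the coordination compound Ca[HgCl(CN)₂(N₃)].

The 1 calcium counter-ion carries a total charge of +2, so each complex ion is 2−.
Ligand charges: 1×azido (-1 each), 2×cyano (-1 each), 1×chloro (-1 each); total -4. So Hg + (-4) = 2−, giving Hg = +2.
The complex ion is anionic, so mercury takes the -ate form mercurate(II).

calcium azidochlorodicyanomercurate(II)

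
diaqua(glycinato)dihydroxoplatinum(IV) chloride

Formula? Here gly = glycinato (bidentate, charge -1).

[Pt(gly)(H2O)2(OH)2]Cl

Ligands: 1 glycinato (gly, -1), 2 hydroxo (OH, -1), 2 aqua (H2O, neutral). Ligand charge sum = -3.
Charge balance with chloride (-1) requires 1 complex ion per 1 chloride.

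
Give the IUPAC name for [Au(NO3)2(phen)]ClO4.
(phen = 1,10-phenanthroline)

The 1 perchlorate counter-ion carries a total charge of -1, so each complex ion is 1+.
Ligand charges: 2×nitrato (-1 each), 1×1,10-phenanthroline (neutral); total -2. So Au + (-2) = 1+, giving Au = +3.
Ligands are named alphabetically: nitrato before phenanthroline.

dinitrato(1,10-phenanthroline)gold(III) perchlorate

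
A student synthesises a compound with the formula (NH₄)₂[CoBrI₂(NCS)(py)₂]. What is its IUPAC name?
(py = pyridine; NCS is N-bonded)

ammonium bromodiiodoisothiocyanatobis(pyridine)cobaltate(II)

The 2 ammonium counter-ions carry a total charge of +2, so each complex ion is 2−.
Ligand charges: 1×bromo (-1 each), 2×iodo (-1 each), 2×pyridine (neutral), 1×isothiocyanato (-1 each); total -4. So Co + (-4) = 2−, giving Co = +2.
Ligands are named alphabetically: bromo before iodo before isothiocyanato before pyridine.
The complex ion is anionic, so cobalt takes the -ate form cobaltate(II).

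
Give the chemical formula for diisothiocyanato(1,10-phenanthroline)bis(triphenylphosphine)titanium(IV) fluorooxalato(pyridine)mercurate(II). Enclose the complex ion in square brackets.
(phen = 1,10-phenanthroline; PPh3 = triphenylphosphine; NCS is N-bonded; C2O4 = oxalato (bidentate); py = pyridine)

[Ti(NCS)2(phen)(PPh3)2][Hg(C2O4)F(py)]2

Cation [Ti…]: ligand charges -2, Ti(IV) ⇒ ion charge 2+.
Anion [Hg…]: ligand charges -3, Hg(II) ⇒ ion charge 1−.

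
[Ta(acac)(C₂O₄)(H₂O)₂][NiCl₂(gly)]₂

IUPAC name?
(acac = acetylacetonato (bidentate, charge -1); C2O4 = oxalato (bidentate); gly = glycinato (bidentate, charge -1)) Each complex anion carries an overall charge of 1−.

(acetylacetonato)diaquaoxalatotantalum(V) dichloro(glycinato)nickelate(II)

Both ions are complex: the cation is named first with the plain metal name, the anion second with the -ate form; each ion's ligands are alphabetised independently.
The complex anion is given as 1−; its ligand charges sum to -3, so Ni = +2.
With 2 anions per cation, the cation must be 2×1 = 2+.
Cation: ligand charges sum to -3; for the ion to be 2+, Ta = +5.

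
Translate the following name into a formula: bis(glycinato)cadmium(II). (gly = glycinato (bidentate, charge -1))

Ligands: 2 glycinato (gly, -1). Ligand charge sum = -2.
With Cd in oxidation state +2, the complex ion is [Cd...].

[Cd(gly)2]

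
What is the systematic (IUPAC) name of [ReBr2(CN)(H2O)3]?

triaquadibromocyanorhenium(III)

There is no counter-ion, so the complex is neutral overall.
Ligand charges: 3×aqua (neutral), 2×bromo (-1 each), 1×cyano (-1 each); total -3. So Re + (-3) = 0, giving Re = +3.
Ligands are named alphabetically: aqua before bromo before cyano.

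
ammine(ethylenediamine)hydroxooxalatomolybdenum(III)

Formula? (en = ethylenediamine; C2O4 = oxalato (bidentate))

[Mo(C2O4)(en)(NH3)(OH)]

Ligands: 1 hydroxo (OH, -1), 1 ethylenediamine (en, neutral), 1 oxalato (C2O4, -2), 1 ammine (NH3, neutral). Ligand charge sum = -3.
With Mo in oxidation state +3, the complex ion is [Mo...].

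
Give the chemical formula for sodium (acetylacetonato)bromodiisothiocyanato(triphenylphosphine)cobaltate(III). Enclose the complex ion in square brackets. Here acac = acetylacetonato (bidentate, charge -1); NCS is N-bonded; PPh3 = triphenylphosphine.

Ligands: 1 bromo (Br, -1), 1 acetylacetonato (acac, -1), 2 isothiocyanato (NCS, -1), 1 triphenylphosphine (PPh3, neutral). Ligand charge sum = -4.
With Co in oxidation state +3, the complex ion is [Co...]^1−.
Charge balance with sodium (+1) requires 1 complex ion per 1 sodium.

Na[Co(acac)Br(NCS)2(PPh3)]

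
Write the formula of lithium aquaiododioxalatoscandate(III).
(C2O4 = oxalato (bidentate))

Ligands: 1 iodo (I, -1), 2 oxalato (C2O4, -2), 1 aqua (H2O, neutral). Ligand charge sum = -5.
Charge balance with lithium (+1) requires 1 complex ion per 2 lithium.

Li2[Sc(C2O4)2(H2O)I]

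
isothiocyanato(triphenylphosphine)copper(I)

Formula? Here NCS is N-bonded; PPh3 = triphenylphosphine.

[Cu(NCS)(PPh3)]

Ligands: 1 isothiocyanato (NCS, -1), 1 triphenylphosphine (PPh3, neutral). Ligand charge sum = -1.
With Cu in oxidation state +1, the complex ion is [Cu...].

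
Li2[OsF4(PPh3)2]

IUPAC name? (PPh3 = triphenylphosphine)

The 2 lithium counter-ions carry a total charge of +2, so each complex ion is 2−.
Ligand charges: 4×fluoro (-1 each), 2×triphenylphosphine (neutral); total -4. So Os + (-4) = 2−, giving Os = +2.
The complex ion is anionic, so osmium takes the -ate form osmate(II).

lithium tetrafluorobis(triphenylphosphine)osmate(II)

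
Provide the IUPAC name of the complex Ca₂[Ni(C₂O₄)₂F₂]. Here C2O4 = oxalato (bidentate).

The 2 calcium counter-ions carry a total charge of +4, so each complex ion is 4−.
Ligand charges: 2×fluoro (-1 each), 2×oxalato (-2 each); total -6. So Ni + (-6) = 4−, giving Ni = +2.
Ligands are named alphabetically: fluoro before oxalato.
The complex ion is anionic, so nickel takes the -ate form nickelate(II).

calcium difluorodioxalatonickelate(II)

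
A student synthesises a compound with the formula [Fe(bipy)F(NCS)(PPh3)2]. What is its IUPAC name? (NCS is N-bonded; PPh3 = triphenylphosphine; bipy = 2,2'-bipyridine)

(2,2'-bipyridine)fluoroisothiocyanatobis(triphenylphosphine)iron(II)

There is no counter-ion, so the complex is neutral overall.
Ligand charges: 1×fluoro (-1 each), 1×isothiocyanato (-1 each), 2×triphenylphosphine (neutral), 1×2,2'-bipyridine (neutral); total -2. So Fe + (-2) = 0, giving Fe = +2.
Ligands are named alphabetically: bipyridine before fluoro before isothiocyanato before triphenylphosphine.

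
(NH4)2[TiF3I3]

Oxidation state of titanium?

2 ammonium outside the brackets (+1 each) → the complex ion is 2−.
Ligand charges: 3×F = -3; 3×I = -3; sum -6.
Ti + (-6) = 2− ⇒ Ti is +4.

+4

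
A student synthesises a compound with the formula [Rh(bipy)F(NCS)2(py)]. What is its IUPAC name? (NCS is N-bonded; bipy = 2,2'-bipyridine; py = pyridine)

(2,2'-bipyridine)fluorodiisothiocyanato(pyridine)rhodium(III)

There is no counter-ion, so the complex is neutral overall.
Ligand charges: 2×isothiocyanato (-1 each), 1×fluoro (-1 each), 1×2,2'-bipyridine (neutral), 1×pyridine (neutral); total -3. So Rh + (-3) = 0, giving Rh = +3.
Ligands are named alphabetically: bipyridine before fluoro before isothiocyanato before pyridine.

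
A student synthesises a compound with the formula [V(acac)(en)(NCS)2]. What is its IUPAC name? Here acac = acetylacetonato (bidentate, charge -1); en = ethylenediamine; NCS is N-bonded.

(acetylacetonato)(ethylenediamine)diisothiocyanatovanadium(III)

There is no counter-ion, so the complex is neutral overall.
Ligand charges: 1×acetylacetonato (-1 each), 1×ethylenediamine (neutral), 2×isothiocyanato (-1 each); total -3. So V + (-3) = 0, giving V = +3.
Ligands are named alphabetically: acetylacetonato before ethylenediamine before isothiocyanato.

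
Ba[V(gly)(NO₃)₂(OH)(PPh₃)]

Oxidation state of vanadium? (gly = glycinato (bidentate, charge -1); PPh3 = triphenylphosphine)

1 barium outside the brackets (+2 each) → the complex ion is 2−.
Ligand charges: 1×OH = -1; 2×NO3 = -2; 1×gly = -1; 1×PPh3 neutral; sum -4.
V + (-4) = 2− ⇒ V is +2.

+2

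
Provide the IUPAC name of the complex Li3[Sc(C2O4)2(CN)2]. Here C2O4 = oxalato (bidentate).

lithium dicyanodioxalatoscandate(III)

The 3 lithium counter-ions carry a total charge of +3, so each complex ion is 3−.
Ligand charges: 2×oxalato (-2 each), 2×cyano (-1 each); total -6. So Sc + (-6) = 3−, giving Sc = +3.
Ligands are named alphabetically: cyano before oxalato.
The complex ion is anionic, so scandium takes the -ate form scandate(III).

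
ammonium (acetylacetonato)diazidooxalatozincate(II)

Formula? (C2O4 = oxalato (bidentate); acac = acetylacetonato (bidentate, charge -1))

(NH4)3[Zn(acac)(C2O4)(N3)2]

Ligands: 1 oxalato (C2O4, -2), 1 acetylacetonato (acac, -1), 2 azido (N3, -1). Ligand charge sum = -5.
With Zn in oxidation state +2, the complex ion is [Zn...]^3−.
Charge balance with ammonium (+1) requires 1 complex ion per 3 ammonium.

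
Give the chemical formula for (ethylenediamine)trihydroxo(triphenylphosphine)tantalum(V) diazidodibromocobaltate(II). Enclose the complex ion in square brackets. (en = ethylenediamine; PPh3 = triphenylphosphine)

[Ta(en)(OH)3(PPh3)][CoBr2(N3)2]

Cation [Ta…]: ligand charges -3, Ta(V) ⇒ ion charge 2+.
Anion [Co…]: ligand charges -4, Co(II) ⇒ ion charge 2−.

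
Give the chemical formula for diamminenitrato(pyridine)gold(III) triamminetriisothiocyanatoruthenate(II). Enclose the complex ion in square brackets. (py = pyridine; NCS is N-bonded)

Cation [Au…]: ligand charges -1, Au(III) ⇒ ion charge 2+.
Anion [Ru…]: ligand charges -3, Ru(II) ⇒ ion charge 1−.
One 2+ cation requires 2 of the 1− anion.

[Au(NH3)2(NO3)(py)][Ru(NCS)3(NH3)3]2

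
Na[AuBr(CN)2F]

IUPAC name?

sodium bromodicyanofluoroaurate(III)

The 1 sodium counter-ion carries a total charge of +1, so each complex ion is 1−.
Ligand charges: 2×cyano (-1 each), 1×bromo (-1 each), 1×fluoro (-1 each); total -4. So Au + (-4) = 1−, giving Au = +3.
Ligands are named alphabetically: bromo before cyano before fluoro.
The complex ion is anionic, so gold takes the -ate form aurate(III).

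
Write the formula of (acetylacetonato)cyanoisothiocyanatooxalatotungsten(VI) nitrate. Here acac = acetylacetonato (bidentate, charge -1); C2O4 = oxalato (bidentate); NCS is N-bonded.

[W(acac)(C2O4)(CN)(NCS)]NO3

Ligands: 1 cyano (CN, -1), 1 acetylacetonato (acac, -1), 1 oxalato (C2O4, -2), 1 isothiocyanato (NCS, -1). Ligand charge sum = -5.
With W in oxidation state +6, the complex ion is [W...]^1+.
Charge balance with nitrate (-1) requires 1 complex ion per 1 nitrate.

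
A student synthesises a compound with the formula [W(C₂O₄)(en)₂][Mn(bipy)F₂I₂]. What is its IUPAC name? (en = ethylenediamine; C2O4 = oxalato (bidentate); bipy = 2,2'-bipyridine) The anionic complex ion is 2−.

The complex anion is given as 2−; its ligand charges sum to -4, so Mn = +2.
A 1:1 salt means the cation carries the equal and opposite charge, 2+.
Cation: ligand charges sum to -2; for the ion to be 2+, W = +4.

bis(ethylenediamine)oxalatotungsten(IV) (2,2'-bipyridine)difluorodiiodomanganate(II)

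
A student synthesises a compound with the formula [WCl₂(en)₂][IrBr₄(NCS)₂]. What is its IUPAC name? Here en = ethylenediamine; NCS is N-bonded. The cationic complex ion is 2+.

dichlorobis(ethylenediamine)tungsten(IV) tetrabromodiisothiocyanatoiridate(IV)

Both ions are complex: the cation is named first with the plain metal name, the anion second with the -ate form; each ion's ligands are alphabetised independently.
The complex cation is given as 2+; its ligand charges sum to -2, so W = +4.
A 1:1 salt means the anion carries the equal and opposite charge, 2−.
Anion: ligand charges sum to -6; for the ion to be 2−, Ir = +4.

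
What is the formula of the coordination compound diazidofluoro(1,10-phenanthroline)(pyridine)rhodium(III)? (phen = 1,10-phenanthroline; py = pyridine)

Ligands: 1 1,10-phenanthroline (phen, neutral), 1 fluoro (F, -1), 2 azido (N3, -1), 1 pyridine (py, neutral). Ligand charge sum = -3.
With Rh in oxidation state +3, the complex ion is [Rh...].

[RhF(N3)2(phen)(py)]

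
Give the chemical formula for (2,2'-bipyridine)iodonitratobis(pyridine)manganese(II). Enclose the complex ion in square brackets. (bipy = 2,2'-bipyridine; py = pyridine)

Ligands: 1 nitrato (NO3, -1), 1 2,2'-bipyridine (bipy, neutral), 1 iodo (I, -1), 2 pyridine (py, neutral). Ligand charge sum = -2.
With Mn in oxidation state +2, the complex ion is [Mn...].

[Mn(bipy)I(NO3)(py)2]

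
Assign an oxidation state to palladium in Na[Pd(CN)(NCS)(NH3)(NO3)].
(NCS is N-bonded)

1 sodium outside the brackets (+1 each) → the complex ion is 1−.
Ligand charges: 1×NCS = -1; 1×CN = -1; 1×NH3 neutral; 1×NO3 = -1; sum -3.
Pd + (-3) = 1− ⇒ Pd is +2.

+2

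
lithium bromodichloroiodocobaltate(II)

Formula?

Li2[CoBrCl2I]

Ligands: 1 bromo (Br, -1), 1 iodo (I, -1), 2 chloro (Cl, -1). Ligand charge sum = -4.
Charge balance with lithium (+1) requires 1 complex ion per 2 lithium.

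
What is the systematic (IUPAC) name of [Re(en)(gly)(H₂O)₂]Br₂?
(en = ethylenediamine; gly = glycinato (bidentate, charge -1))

The 2 bromide counter-ions carry a total charge of -2, so each complex ion is 2+.
Ligand charges: 1×ethylenediamine (neutral), 1×glycinato (-1 each), 2×aqua (neutral); total -1. So Re + (-1) = 2+, giving Re = +3.
Ligands are named alphabetically: aqua before ethylenediamine before glycinato.

diaqua(ethylenediamine)(glycinato)rhenium(III) bromide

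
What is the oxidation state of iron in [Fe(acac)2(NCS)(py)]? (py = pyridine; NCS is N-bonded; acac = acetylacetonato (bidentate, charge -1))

No counter-ion: the bracketed complex is neutral.
Ligand charges: 1×py neutral; 1×NCS = -1; 2×acac = -2; sum -3.
Fe + (-3) = 0 ⇒ Fe is +3.

+3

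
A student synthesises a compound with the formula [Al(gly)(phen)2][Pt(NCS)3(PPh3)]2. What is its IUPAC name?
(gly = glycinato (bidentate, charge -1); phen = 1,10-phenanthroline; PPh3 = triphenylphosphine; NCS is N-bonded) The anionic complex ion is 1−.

(glycinato)bis(1,10-phenanthroline)aluminium(III) triisothiocyanato(triphenylphosphine)platinate(II)

Both ions are complex: the cation is named first with the plain metal name, the anion second with the -ate form; each ion's ligands are alphabetised independently.
The complex anion is given as 1−; its ligand charges sum to -3, so Pt = +2.
With 2 anions per cation, the cation must be 2×1 = 2+.
Cation: ligand charges sum to -1; for the ion to be 2+, Al = +3.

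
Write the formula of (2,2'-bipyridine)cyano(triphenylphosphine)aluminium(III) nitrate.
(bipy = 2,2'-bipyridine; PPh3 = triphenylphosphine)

Ligands: 1 2,2'-bipyridine (bipy, neutral), 1 cyano (CN, -1), 1 triphenylphosphine (PPh3, neutral). Ligand charge sum = -1.
With Al in oxidation state +3, the complex ion is [Al...]^2+.
Charge balance with nitrate (-1) requires 1 complex ion per 2 nitrate.

[Al(bipy)(CN)(PPh3)](NO3)2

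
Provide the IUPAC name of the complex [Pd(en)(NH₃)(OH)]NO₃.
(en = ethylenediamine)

The 1 nitrate counter-ion carries a total charge of -1, so each complex ion is 1+.
Ligand charges: 1×ammine (neutral), 1×ethylenediamine (neutral), 1×hydroxo (-1 each); total -1. So Pd + (-1) = 1+, giving Pd = +2.
Ligands are named alphabetically: ammine before ethylenediamine before hydroxo.

ammine(ethylenediamine)hydroxopalladium(II) nitrate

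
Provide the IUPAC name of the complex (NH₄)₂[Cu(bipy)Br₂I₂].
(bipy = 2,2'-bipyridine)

ammonium (2,2'-bipyridine)dibromodiiodocuprate(II)

The 2 ammonium counter-ions carry a total charge of +2, so each complex ion is 2−.
Ligand charges: 2×iodo (-1 each), 1×2,2'-bipyridine (neutral), 2×bromo (-1 each); total -4. So Cu + (-4) = 2−, giving Cu = +2.
Ligands are named alphabetically: bipyridine before bromo before iodo.
The complex ion is anionic, so copper takes the -ate form cuprate(II).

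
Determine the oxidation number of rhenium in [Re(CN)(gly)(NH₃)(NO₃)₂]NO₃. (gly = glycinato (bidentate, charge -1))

1 nitrate outside the brackets (-1 each) → the complex ion is 1+.
Ligand charges: 1×CN = -1; 1×NH3 neutral; 1×gly = -1; 2×NO3 = -2; sum -4.
Re + (-4) = 1+ ⇒ Re is +5.

+5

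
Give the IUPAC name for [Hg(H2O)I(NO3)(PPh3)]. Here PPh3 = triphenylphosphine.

There is no counter-ion, so the complex is neutral overall.
Ligand charges: 1×iodo (-1 each), 1×nitrato (-1 each), 1×aqua (neutral), 1×triphenylphosphine (neutral); total -2. So Hg + (-2) = 0, giving Hg = +2.
Ligands are named alphabetically: aqua before iodo before nitrato before triphenylphosphine.

aquaiodonitrato(triphenylphosphine)mercury(II)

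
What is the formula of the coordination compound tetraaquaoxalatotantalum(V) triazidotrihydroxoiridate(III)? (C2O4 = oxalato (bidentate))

Cation [Ta…]: ligand charges -2, Ta(V) ⇒ ion charge 3+.
Anion [Ir…]: ligand charges -6, Ir(III) ⇒ ion charge 3−.

[Ta(C2O4)(H2O)4][Ir(N3)3(OH)3]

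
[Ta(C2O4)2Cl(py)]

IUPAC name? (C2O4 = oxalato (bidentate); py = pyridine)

chlorodioxalato(pyridine)tantalum(V)

There is no counter-ion, so the complex is neutral overall.
Ligand charges: 1×chloro (-1 each), 2×oxalato (-2 each), 1×pyridine (neutral); total -5. So Ta + (-5) = 0, giving Ta = +5.
Ligands are named alphabetically: chloro before oxalato before pyridine.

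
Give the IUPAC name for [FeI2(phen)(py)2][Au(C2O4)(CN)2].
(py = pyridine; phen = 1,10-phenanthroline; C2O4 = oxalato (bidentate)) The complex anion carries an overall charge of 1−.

diiodo(1,10-phenanthroline)bis(pyridine)iron(III) dicyanooxalatoaurate(III)

The complex anion is given as 1−; its ligand charges sum to -4, so Au = +3.
A 1:1 salt means the cation carries the equal and opposite charge, 1+.
Cation: ligand charges sum to -2; for the ion to be 1+, Fe = +3.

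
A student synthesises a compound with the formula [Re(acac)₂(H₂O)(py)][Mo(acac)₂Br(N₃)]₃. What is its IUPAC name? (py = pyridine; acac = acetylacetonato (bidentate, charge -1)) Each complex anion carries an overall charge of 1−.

Both ions are complex: the cation is named first with the plain metal name, the anion second with the -ate form; each ion's ligands are alphabetised independently.
The complex anion is given as 1−; its ligand charges sum to -4, so Mo = +3.
With 3 anions per cation, the cation must be 3×1 = 3+.
Cation: ligand charges sum to -2; for the ion to be 3+, Re = +5.

bis(acetylacetonato)aqua(pyridine)rhenium(V) bis(acetylacetonato)azidobromomolybdate(III)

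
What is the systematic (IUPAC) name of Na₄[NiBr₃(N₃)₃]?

sodium triazidotribromonickelate(II)

The 4 sodium counter-ions carry a total charge of +4, so each complex ion is 4−.
Ligand charges: 3×azido (-1 each), 3×bromo (-1 each); total -6. So Ni + (-6) = 4−, giving Ni = +2.
Ligands are named alphabetically: azido before bromo.
The complex ion is anionic, so nickel takes the -ate form nickelate(II).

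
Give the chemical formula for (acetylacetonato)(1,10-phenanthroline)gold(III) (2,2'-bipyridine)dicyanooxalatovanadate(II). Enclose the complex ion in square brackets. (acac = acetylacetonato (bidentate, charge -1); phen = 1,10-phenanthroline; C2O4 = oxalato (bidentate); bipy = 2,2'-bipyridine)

Cation [Au…]: ligand charges -1, Au(III) ⇒ ion charge 2+.
Anion [V…]: ligand charges -4, V(II) ⇒ ion charge 2−.
One 2+ cation balances one 2− anion.

[Au(acac)(phen)][V(bipy)(C2O4)(CN)2]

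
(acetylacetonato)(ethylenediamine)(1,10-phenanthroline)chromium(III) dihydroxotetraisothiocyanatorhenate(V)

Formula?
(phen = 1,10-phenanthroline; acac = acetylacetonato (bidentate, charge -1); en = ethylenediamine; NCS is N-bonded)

Cation [Cr…]: ligand charges -1, Cr(III) ⇒ ion charge 2+.
Anion [Re…]: ligand charges -6, Re(V) ⇒ ion charge 1−.
One 2+ cation requires 2 of the 1− anion.

[Cr(acac)(en)(phen)][Re(NCS)4(OH)2]2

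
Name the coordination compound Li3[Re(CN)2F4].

The 3 lithium counter-ions carry a total charge of +3, so each complex ion is 3−.
Ligand charges: 4×fluoro (-1 each), 2×cyano (-1 each); total -6. So Re + (-6) = 3−, giving Re = +3.
The complex ion is anionic, so rhenium takes the -ate form rhenate(III).

lithium dicyanotetrafluororhenate(III)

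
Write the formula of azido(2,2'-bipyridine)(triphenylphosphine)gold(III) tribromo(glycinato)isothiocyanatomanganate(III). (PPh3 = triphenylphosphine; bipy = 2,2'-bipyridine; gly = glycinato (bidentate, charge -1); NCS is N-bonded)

[Au(bipy)(N3)(PPh3)][MnBr3(gly)(NCS)]

Cation [Au…]: ligand charges -1, Au(III) ⇒ ion charge 2+.
Anion [Mn…]: ligand charges -5, Mn(III) ⇒ ion charge 2−.
One 2+ cation balances one 2− anion.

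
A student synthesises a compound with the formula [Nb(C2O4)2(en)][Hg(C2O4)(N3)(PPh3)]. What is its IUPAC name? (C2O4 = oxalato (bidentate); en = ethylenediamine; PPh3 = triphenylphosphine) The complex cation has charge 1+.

Both ions are complex: the cation is named first with the plain metal name, the anion second with the -ate form; each ion's ligands are alphabetised independently.
The complex cation is given as 1+; its ligand charges sum to -4, so Nb = +5.
A 1:1 salt means the anion carries the equal and opposite charge, 1−.
Anion: ligand charges sum to -3; for the ion to be 1−, Hg = +2.

(ethylenediamine)dioxalatoniobium(V) azidooxalato(triphenylphosphine)mercurate(II)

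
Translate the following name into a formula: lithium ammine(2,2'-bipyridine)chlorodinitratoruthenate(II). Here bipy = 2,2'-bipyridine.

Ligands: 1 chloro (Cl, -1), 1 ammine (NH3, neutral), 2 nitrato (NO3, -1), 1 2,2'-bipyridine (bipy, neutral). Ligand charge sum = -3.
With Ru in oxidation state +2, the complex ion is [Ru...]^1−.
Charge balance with lithium (+1) requires 1 complex ion per 1 lithium.

Li[Ru(bipy)Cl(NH3)(NO3)2]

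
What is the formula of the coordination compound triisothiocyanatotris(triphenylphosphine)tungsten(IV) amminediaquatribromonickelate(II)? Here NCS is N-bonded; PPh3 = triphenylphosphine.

Cation [W…]: ligand charges -3, W(IV) ⇒ ion charge 1+.
Anion [Ni…]: ligand charges -3, Ni(II) ⇒ ion charge 1−.

[W(NCS)3(PPh3)3][NiBr3(H2O)2(NH3)]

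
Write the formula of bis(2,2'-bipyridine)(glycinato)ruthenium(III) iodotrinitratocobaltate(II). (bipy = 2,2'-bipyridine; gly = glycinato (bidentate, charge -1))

Cation [Ru…]: ligand charges -1, Ru(III) ⇒ ion charge 2+.
Anion [Co…]: ligand charges -4, Co(II) ⇒ ion charge 2−.
One 2+ cation balances one 2− anion.

[Ru(bipy)2(gly)][CoI(NO3)3]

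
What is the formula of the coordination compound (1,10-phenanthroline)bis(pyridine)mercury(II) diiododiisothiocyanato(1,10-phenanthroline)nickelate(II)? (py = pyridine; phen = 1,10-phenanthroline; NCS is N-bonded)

[Hg(phen)(py)2][NiI2(NCS)2(phen)]

Cation [Hg…]: ligand charges 0, Hg(II) ⇒ ion charge 2+.
Anion [Ni…]: ligand charges -4, Ni(II) ⇒ ion charge 2−.
One 2+ cation balances one 2− anion.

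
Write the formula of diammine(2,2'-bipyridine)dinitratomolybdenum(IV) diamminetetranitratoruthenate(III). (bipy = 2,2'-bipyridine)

[Mo(bipy)(NH3)2(NO3)2][Ru(NH3)2(NO3)4]2

Cation [Mo…]: ligand charges -2, Mo(IV) ⇒ ion charge 2+.
Anion [Ru…]: ligand charges -4, Ru(III) ⇒ ion charge 1−.
One 2+ cation requires 2 of the 1− anion.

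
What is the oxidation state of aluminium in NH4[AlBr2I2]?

+3

1 ammonium outside the brackets (+1 each) → the complex ion is 1−.
Ligand charges: 2×Br = -2; 2×I = -2; sum -4.
Al + (-4) = 1− ⇒ Al is +3.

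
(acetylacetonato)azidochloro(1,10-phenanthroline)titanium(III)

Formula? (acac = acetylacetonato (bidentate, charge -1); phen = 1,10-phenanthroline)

Ligands: 1 acetylacetonato (acac, -1), 1 chloro (Cl, -1), 1 azido (N3, -1), 1 1,10-phenanthroline (phen, neutral). Ligand charge sum = -3.
With Ti in oxidation state +3, the complex ion is [Ti...].

[Ti(acac)Cl(N3)(phen)]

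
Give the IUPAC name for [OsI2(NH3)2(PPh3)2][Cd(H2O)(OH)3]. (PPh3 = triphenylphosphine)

diamminediiodobis(triphenylphosphine)osmium(III) aquatrihydroxocadmate(II)

Both ions are complex: the cation is named first with the plain metal name, the anion second with the -ate form; each ion's ligands are alphabetised independently.
Cadmium is always +2 in its complexes; the anion's ligand charges sum to -3, so the complex anion is 1−.
A 1:1 salt means the cation carries the equal and opposite charge, 1+.
Cation: ligand charges sum to -2; for the ion to be 1+, Os = +3.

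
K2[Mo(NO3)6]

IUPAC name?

potassium hexanitratomolybdate(IV)

The 2 potassium counter-ions carry a total charge of +2, so each complex ion is 2−.
Ligand charges: 6×nitrato (-1 each); total -6. So Mo + (-6) = 2−, giving Mo = +4.
The complex ion is anionic, so molybdenum takes the -ate form molybdate(IV).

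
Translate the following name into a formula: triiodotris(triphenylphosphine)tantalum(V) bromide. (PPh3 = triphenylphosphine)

[TaI3(PPh3)3]Br2

Ligands: 3 triphenylphosphine (PPh3, neutral), 3 iodo (I, -1). Ligand charge sum = -3.
With Ta in oxidation state +5, the complex ion is [Ta...]^2+.
Charge balance with bromide (-1) requires 1 complex ion per 2 bromide.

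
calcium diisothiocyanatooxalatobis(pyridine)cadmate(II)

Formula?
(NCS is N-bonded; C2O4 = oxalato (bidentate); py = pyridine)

Ca[Cd(C2O4)(NCS)2(py)2]

Ligands: 2 isothiocyanato (NCS, -1), 1 oxalato (C2O4, -2), 2 pyridine (py, neutral). Ligand charge sum = -4.
With Cd in oxidation state +2, the complex ion is [Cd...]^2−.
Charge balance with calcium (+2) requires 1 complex ion per 1 calcium.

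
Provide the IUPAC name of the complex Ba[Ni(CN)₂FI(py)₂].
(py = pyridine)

The 1 barium counter-ion carries a total charge of +2, so each complex ion is 2−.
Ligand charges: 1×fluoro (-1 each), 2×cyano (-1 each), 1×iodo (-1 each), 2×pyridine (neutral); total -4. So Ni + (-4) = 2−, giving Ni = +2.
Ligands are named alphabetically: cyano before fluoro before iodo before pyridine.
The complex ion is anionic, so nickel takes the -ate form nickelate(II).

barium dicyanofluoroiodobis(pyridine)nickelate(II)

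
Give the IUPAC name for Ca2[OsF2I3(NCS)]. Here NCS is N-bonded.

calcium difluorotriiodoisothiocyanatoosmate(II)

The 2 calcium counter-ions carry a total charge of +4, so each complex ion is 4−.
Ligand charges: 3×iodo (-1 each), 2×fluoro (-1 each), 1×isothiocyanato (-1 each); total -6. So Os + (-6) = 4−, giving Os = +2.
Ligands are named alphabetically: fluoro before iodo before isothiocyanato.
The complex ion is anionic, so osmium takes the -ate form osmate(II).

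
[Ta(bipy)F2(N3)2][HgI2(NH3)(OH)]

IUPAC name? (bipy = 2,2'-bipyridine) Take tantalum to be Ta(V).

diazido(2,2'-bipyridine)difluorotantalum(V) amminehydroxodiiodomercurate(II)

Both ions are complex: the cation is named first with the plain metal name, the anion second with the -ate form; each ion's ligands are alphabetised independently.
Ta is given as +5; the cation's ligand charges sum to -4, so the complex cation is 1+.
A 1:1 salt means the anion carries the equal and opposite charge, 1−.
Anion: ligand charges sum to -3; for the ion to be 1−, Hg = +2.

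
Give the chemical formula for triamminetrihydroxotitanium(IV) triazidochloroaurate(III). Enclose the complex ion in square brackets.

[Ti(NH3)3(OH)3][AuCl(N3)3]

Cation [Ti…]: ligand charges -3, Ti(IV) ⇒ ion charge 1+.
Anion [Au…]: ligand charges -4, Au(III) ⇒ ion charge 1−.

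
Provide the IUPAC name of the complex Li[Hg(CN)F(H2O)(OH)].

The 1 lithium counter-ion carries a total charge of +1, so each complex ion is 1−.
Ligand charges: 1×fluoro (-1 each), 1×cyano (-1 each), 1×aqua (neutral), 1×hydroxo (-1 each); total -3. So Hg + (-3) = 1−, giving Hg = +2.
Ligands are named alphabetically: aqua before cyano before fluoro before hydroxo.
The complex ion is anionic, so mercury takes the -ate form mercurate(II).

lithium aquacyanofluorohydroxomercurate(II)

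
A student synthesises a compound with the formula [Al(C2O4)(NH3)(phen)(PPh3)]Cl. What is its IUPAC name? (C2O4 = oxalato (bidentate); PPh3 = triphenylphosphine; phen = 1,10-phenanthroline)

ammineoxalato(1,10-phenanthroline)(triphenylphosphine)aluminium(III) chloride

The 1 chloride counter-ion carries a total charge of -1, so each complex ion is 1+.
Ligand charges: 1×ammine (neutral), 1×oxalato (-2 each), 1×triphenylphosphine (neutral), 1×1,10-phenanthroline (neutral); total -2. So Al + (-2) = 1+, giving Al = +3.
Ligands are named alphabetically: ammine before oxalato before phenanthroline before triphenylphosphine.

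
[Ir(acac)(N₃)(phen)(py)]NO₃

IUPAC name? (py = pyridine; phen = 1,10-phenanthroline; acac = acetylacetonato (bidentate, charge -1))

(acetylacetonato)azido(1,10-phenanthroline)(pyridine)iridium(III) nitrate

The 1 nitrate counter-ion carries a total charge of -1, so each complex ion is 1+.
Ligand charges: 1×pyridine (neutral), 1×1,10-phenanthroline (neutral), 1×azido (-1 each), 1×acetylacetonato (-1 each); total -2. So Ir + (-2) = 1+, giving Ir = +3.
Ligands are named alphabetically: acetylacetonato before azido before phenanthroline before pyridine.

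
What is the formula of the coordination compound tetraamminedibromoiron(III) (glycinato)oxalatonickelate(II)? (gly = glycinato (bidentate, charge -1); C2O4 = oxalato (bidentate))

Cation [Fe…]: ligand charges -2, Fe(III) ⇒ ion charge 1+.
Anion [Ni…]: ligand charges -3, Ni(II) ⇒ ion charge 1−.

[FeBr2(NH3)4][Ni(C2O4)(gly)]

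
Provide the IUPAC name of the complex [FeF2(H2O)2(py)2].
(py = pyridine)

There is no counter-ion, so the complex is neutral overall.
Ligand charges: 2×fluoro (-1 each), 2×pyridine (neutral), 2×aqua (neutral); total -2. So Fe + (-2) = 0, giving Fe = +2.
Ligands are named alphabetically: aqua before fluoro before pyridine.

diaquadifluorobis(pyridine)iron(II)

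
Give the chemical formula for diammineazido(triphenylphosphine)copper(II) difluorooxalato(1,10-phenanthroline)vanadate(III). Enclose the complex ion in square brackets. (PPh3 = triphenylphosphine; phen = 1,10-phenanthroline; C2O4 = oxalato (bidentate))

Cation [Cu…]: ligand charges -1, Cu(II) ⇒ ion charge 1+.
Anion [V…]: ligand charges -4, V(III) ⇒ ion charge 1−.
One 1+ cation balances one 1− anion.

[Cu(N3)(NH3)2(PPh3)][V(C2O4)F2(phen)]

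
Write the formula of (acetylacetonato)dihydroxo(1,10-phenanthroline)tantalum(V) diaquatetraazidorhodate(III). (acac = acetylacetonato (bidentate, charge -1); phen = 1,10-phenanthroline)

Cation [Ta…]: ligand charges -3, Ta(V) ⇒ ion charge 2+.
Anion [Rh…]: ligand charges -4, Rh(III) ⇒ ion charge 1−.
One 2+ cation requires 2 of the 1− anion.

[Ta(acac)(OH)2(phen)][Rh(H2O)2(N3)4]2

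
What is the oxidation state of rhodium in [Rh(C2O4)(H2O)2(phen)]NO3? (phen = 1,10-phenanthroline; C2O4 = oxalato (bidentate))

+3

1 nitrate outside the brackets (-1 each) → the complex ion is 1+.
Ligand charges: 2×H2O neutral; 1×phen neutral; 1×C2O4 = -2; sum -2.
Rh + (-2) = 1+ ⇒ Rh is +3.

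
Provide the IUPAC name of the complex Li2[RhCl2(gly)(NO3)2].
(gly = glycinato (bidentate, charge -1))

lithium dichloro(glycinato)dinitratorhodate(III)

The 2 lithium counter-ions carry a total charge of +2, so each complex ion is 2−.
Ligand charges: 2×nitrato (-1 each), 1×glycinato (-1 each), 2×chloro (-1 each); total -5. So Rh + (-5) = 2−, giving Rh = +3.
Ligands are named alphabetically: chloro before glycinato before nitrato.
The complex ion is anionic, so rhodium takes the -ate form rhodate(III).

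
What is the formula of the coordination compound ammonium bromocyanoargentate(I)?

NH4[AgBr(CN)]

Ligands: 1 bromo (Br, -1), 1 cyano (CN, -1). Ligand charge sum = -2.
With Ag in oxidation state +1, the complex ion is [Ag...]^1−.
Charge balance with ammonium (+1) requires 1 complex ion per 1 ammonium.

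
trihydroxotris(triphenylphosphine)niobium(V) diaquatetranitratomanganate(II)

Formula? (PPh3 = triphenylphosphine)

[Nb(OH)3(PPh3)3][Mn(H2O)2(NO3)4]

Cation [Nb…]: ligand charges -3, Nb(V) ⇒ ion charge 2+.
Anion [Mn…]: ligand charges -4, Mn(II) ⇒ ion charge 2−.
One 2+ cation balances one 2− anion.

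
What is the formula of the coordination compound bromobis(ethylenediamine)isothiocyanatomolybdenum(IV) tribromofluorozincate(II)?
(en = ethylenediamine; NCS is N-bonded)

Cation [Mo…]: ligand charges -2, Mo(IV) ⇒ ion charge 2+.
Anion [Zn…]: ligand charges -4, Zn(II) ⇒ ion charge 2−.

[MoBr(en)2(NCS)][ZnBr3F]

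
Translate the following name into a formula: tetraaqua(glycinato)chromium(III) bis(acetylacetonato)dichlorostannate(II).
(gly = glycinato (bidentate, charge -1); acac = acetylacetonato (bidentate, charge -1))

Cation [Cr…]: ligand charges -1, Cr(III) ⇒ ion charge 2+.
Anion [Sn…]: ligand charges -4, Sn(II) ⇒ ion charge 2−.
One 2+ cation balances one 2− anion.

[Cr(gly)(H2O)4][Sn(acac)2Cl2]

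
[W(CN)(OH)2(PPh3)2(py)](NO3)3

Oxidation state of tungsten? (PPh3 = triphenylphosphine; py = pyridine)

+6

3 nitrate outside the brackets (-1 each) → the complex ion is 3+.
Ligand charges: 1×CN = -1; 2×PPh3 neutral; 2×OH = -2; 1×py neutral; sum -3.
W + (-3) = 3+ ⇒ W is +6.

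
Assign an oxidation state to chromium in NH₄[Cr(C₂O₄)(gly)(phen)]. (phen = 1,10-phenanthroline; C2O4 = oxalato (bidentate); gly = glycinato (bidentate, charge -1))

+2

1 ammonium outside the brackets (+1 each) → the complex ion is 1−.
Ligand charges: 1×phen neutral; 1×C2O4 = -2; 1×gly = -1; sum -3.
Cr + (-3) = 1− ⇒ Cr is +2.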